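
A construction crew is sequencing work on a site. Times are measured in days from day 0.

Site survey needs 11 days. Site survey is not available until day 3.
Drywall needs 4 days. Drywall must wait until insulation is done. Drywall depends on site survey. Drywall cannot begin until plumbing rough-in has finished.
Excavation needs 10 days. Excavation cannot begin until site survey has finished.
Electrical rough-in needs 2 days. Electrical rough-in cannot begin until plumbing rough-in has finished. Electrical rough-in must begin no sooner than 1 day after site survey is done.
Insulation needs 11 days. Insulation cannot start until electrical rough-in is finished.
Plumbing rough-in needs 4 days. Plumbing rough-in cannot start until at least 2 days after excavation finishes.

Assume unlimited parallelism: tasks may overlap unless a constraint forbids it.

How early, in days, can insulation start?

After its own release at day 3, site survey can start at day 3 and finishes at day 14.
After site survey (finishes day 14), excavation can start at day 14 and finishes at day 24.
After excavation (finishes day 24, plus 2-day gap → day 26), plumbing rough-in can start at day 26 and finishes at day 30.
Electrical rough-in cannot start until plumbing rough-in (finishes day 30); site survey (finishes day 14, plus 1-day gap → day 15). The controlling bound is day 30, so electrical rough-in finishes at 30 + 2 = day 32.
Insulation waits on electrical rough-in (finishes day 32), so the earliest it can start is day 32.

32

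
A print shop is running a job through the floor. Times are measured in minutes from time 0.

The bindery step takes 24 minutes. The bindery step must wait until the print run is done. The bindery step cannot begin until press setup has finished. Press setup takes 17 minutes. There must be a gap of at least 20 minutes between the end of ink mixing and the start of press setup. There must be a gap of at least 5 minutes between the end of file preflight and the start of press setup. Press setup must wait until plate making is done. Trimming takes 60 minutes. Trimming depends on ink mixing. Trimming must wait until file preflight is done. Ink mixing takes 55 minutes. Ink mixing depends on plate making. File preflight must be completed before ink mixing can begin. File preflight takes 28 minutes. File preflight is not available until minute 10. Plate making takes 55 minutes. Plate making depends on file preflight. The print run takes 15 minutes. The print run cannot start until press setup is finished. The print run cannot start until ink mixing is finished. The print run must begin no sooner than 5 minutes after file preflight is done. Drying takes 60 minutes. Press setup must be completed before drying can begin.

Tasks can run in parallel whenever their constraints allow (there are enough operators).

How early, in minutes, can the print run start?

File preflight cannot begin until its own release at minute 10. It runs from minute 10 to 10 + 28 = minute 38.
Plate making waits on file preflight (finishes minute 38), so it starts at minute 38 and finishes at 38 + 55 = minute 93.
Ink mixing needs all of plate making (finishes minute 93); file preflight (finishes minute 38). That puts its earliest start at minute 93; it finishes at 93 + 55 = minute 148.
Press setup cannot start until ink mixing (finishes minute 148, plus 20-minute gap → minute 168); file preflight (finishes minute 38, plus 5-minute gap → minute 43); plate making (finishes minute 93). The controlling bound is minute 168, so press setup finishes at 168 + 17 = minute 185.
The print run waits on press setup (finishes minute 185); ink mixing (finishes minute 148); file preflight (finishes minute 38, plus 5-minute gap → minute 43). The latest of these is minute 185, which is the earliest the print run can start.

185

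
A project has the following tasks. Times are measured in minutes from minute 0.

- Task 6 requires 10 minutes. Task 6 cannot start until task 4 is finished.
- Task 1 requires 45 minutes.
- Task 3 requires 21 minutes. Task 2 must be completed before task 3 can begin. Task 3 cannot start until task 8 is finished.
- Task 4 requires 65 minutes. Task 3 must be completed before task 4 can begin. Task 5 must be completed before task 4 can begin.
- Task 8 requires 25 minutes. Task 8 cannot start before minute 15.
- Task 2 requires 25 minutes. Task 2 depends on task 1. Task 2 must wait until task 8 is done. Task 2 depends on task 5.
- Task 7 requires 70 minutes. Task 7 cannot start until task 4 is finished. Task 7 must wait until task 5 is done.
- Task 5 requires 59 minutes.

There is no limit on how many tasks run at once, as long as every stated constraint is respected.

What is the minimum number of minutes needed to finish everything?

240

Task 8 waits on its own release at minute 15, so it starts at minute 15 and finishes at 15 + 25 = minute 40.
Task 5 has no prerequisites, so it starts at minute 0 and finishes at minute 59.
Task 1 can start immediately at minute 0; it finishes at minute 45.
Task 2 cannot start until task 1 (finishes minute 45); task 8 (finishes minute 40); task 5 (finishes minute 59). The controlling bound is minute 59, so task 2 finishes at 59 + 25 = minute 84.
Task 3 cannot start until task 2 (finishes minute 84); task 8 (finishes minute 40). The controlling bound is minute 84, so task 3 finishes at 84 + 21 = minute 105.
For task 4: task 3 (finishes minute 105); task 5 (finishes minute 59). Taking the maximum gives a start of minute 105, and it finishes at 105 + 65 = minute 170.
Task 7 cannot start until task 4 (finishes minute 170); task 5 (finishes minute 59). The controlling bound is minute 170, so task 7 finishes at 170 + 70 = minute 240.
Task 6 cannot begin until task 4 (finishes minute 170). It runs from minute 170 to 170 + 10 = minute 180.
All tasks are finished once the last one completes. Finish times: Task 1 at 45, Task 2 at 84, Task 3 at 105, Task 4 at 170, Task 5 at 59, Task 6 at 180, Task 7 at 240, Task 8 at 40. The latest is minute 240.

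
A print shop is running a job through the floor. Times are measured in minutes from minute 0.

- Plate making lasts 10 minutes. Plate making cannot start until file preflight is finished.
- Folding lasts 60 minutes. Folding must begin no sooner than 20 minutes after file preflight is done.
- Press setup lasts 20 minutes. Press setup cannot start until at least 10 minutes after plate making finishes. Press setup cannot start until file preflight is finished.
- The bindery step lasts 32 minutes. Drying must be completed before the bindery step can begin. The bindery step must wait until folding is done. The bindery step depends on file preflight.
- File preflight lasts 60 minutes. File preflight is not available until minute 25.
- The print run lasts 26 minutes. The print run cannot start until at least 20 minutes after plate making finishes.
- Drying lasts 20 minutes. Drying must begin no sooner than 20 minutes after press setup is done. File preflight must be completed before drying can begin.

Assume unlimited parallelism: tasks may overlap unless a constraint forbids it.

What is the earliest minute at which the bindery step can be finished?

197

After its own release at minute 25, file preflight can start at minute 25 and finishes at minute 85.
After file preflight (finishes minute 85, plus 20-minute gap → minute 105), folding can start at minute 105 and finishes at minute 165.
After file preflight (finishes minute 85), plate making can start at minute 85 and finishes at minute 95.
Press setup needs all of plate making (finishes minute 95, plus 10-minute gap → minute 105); file preflight (finishes minute 85). That puts its earliest start at minute 105; it finishes at 105 + 20 = minute 125.
For drying: press setup (finishes minute 125, plus 20-minute gap → minute 145); file preflight (finishes minute 85). Taking the maximum gives a start of minute 145, and it finishes at 145 + 20 = minute 165.
The bindery step has to wait for drying (finishes minute 165); folding (finishes minute 165); file preflight (finishes minute 85). The latest of these is minute 165, so the bindery step runs minute 165 to 165 + 32 = minute 197.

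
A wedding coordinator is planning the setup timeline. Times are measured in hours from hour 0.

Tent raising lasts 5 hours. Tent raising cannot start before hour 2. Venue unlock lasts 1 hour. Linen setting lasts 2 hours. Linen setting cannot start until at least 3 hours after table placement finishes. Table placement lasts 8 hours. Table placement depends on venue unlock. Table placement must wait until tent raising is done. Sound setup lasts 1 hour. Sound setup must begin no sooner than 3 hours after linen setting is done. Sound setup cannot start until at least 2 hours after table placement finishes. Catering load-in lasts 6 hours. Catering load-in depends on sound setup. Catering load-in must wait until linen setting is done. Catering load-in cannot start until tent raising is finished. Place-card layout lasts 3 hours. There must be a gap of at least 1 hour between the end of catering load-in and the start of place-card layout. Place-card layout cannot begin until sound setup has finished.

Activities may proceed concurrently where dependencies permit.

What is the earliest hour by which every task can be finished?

34

Tent raising cannot begin until its own release at hour 2. It runs from hour 2 to 2 + 5 = hour 7.
Venue unlock can start immediately at hour 0; it finishes at hour 1.
Table placement needs all of venue unlock (finishes hour 1); tent raising (finishes hour 7). That puts its earliest start at hour 7; it finishes at 7 + 8 = hour 15.
Linen setting cannot begin until table placement (finishes hour 15, plus 3-hour gap → hour 18). It runs from hour 18 to 18 + 2 = hour 20.
Sound setup has to wait for linen setting (finishes hour 20, plus 3-hour gap → hour 23); table placement (finishes hour 15, plus 2-hour gap → hour 17). The latest of these is hour 23, so sound setup runs hour 23 to 23 + 1 = hour 24.
Catering load-in needs all of sound setup (finishes hour 24); linen setting (finishes hour 20); tent raising (finishes hour 7). That puts its earliest start at hour 24; it finishes at 24 + 6 = hour 30.
Place-card layout has to wait for catering load-in (finishes hour 30, plus 1-hour gap → hour 31); sound setup (finishes hour 24). The latest of these is hour 31, so place-card layout runs hour 31 to 31 + 3 = hour 34.
All tasks are finished once the last one completes. Finish times: Venue unlock at 1, Tent raising at 7, Table placement at 15, Linen setting at 20, Sound setup at 24, Catering load-in at 30, Place-card layout at 34. The latest is hour 34.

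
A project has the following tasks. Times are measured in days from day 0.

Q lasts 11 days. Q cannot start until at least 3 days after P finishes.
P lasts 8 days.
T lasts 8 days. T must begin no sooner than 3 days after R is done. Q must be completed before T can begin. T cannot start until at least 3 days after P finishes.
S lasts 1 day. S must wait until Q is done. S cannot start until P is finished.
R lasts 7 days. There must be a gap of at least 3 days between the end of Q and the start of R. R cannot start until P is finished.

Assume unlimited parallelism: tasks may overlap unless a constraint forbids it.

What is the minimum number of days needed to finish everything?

43

P has no prerequisites, so it starts at day 0 and finishes at day 8.
After P (finishes day 8, plus 3-day gap → day 11), Q can start at day 11 and finishes at day 22.
S cannot start until Q (finishes day 22); P (finishes day 8). The controlling bound is day 22, so S finishes at 22 + 1 = day 23.
For R: Q (finishes day 22, plus 3-day gap → day 25); P (finishes day 8). Taking the maximum gives a start of day 25, and it finishes at 25 + 7 = day 32.
T needs all of R (finishes day 32, plus 3-day gap → day 35); Q (finishes day 22); P (finishes day 8, plus 3-day gap → day 11). That puts its earliest start at day 35; it finishes at 35 + 8 = day 43.
All tasks are finished once the last one completes. Finish times: P at 8, Q at 22, R at 32, S at 23, T at 43. The latest is day 43.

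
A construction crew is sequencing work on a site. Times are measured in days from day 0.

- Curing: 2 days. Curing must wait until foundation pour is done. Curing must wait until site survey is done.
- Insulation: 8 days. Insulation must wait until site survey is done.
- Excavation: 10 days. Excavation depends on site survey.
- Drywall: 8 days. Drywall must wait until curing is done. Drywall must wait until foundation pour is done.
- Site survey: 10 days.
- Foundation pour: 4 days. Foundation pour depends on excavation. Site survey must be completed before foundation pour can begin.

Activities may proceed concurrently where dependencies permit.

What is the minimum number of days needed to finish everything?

34

Nothing blocks site survey, so it runs from day 0 to day 10.
Insulation waits on site survey (finishes day 10), so it starts at day 10 and finishes at 10 + 8 = day 18.
After site survey (finishes day 10), excavation can start at day 10 and finishes at day 20.
For foundation pour: excavation (finishes day 20); site survey (finishes day 10). Taking the maximum gives a start of day 20, and it finishes at 20 + 4 = day 24.
Curing needs all of foundation pour (finishes day 24); site survey (finishes day 10). That puts its earliest start at day 24; it finishes at 24 + 2 = day 26.
Drywall cannot start until curing (finishes day 26); foundation pour (finishes day 24). The controlling bound is day 26, so drywall finishes at 26 + 8 = day 34.
All tasks are finished once the last one completes. Finish times: Site survey at 10, Excavation at 20, Foundation pour at 24, Curing at 26, Insulation at 18, Drywall at 34. The latest is day 34.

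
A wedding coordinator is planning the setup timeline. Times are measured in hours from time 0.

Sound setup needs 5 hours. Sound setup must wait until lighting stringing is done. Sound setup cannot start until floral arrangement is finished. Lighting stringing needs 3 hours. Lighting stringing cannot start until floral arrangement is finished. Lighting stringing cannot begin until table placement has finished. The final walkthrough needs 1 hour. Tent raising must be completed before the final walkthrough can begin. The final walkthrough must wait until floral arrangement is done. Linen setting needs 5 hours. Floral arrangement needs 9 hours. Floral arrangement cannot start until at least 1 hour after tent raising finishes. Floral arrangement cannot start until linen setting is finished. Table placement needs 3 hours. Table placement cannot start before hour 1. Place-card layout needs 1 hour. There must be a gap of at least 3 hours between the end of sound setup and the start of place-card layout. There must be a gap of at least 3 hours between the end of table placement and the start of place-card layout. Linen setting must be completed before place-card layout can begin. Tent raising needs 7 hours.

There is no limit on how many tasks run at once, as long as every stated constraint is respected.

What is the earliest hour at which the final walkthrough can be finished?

18

Linen setting can start immediately at hour 0; it finishes at hour 5.
Nothing blocks tent raising, so it runs from hour 0 to hour 7.
Floral arrangement needs all of tent raising (finishes hour 7, plus 1-hour gap → hour 8); linen setting (finishes hour 5). That puts its earliest start at hour 8; it finishes at 8 + 9 = hour 17.
For the final walkthrough: tent raising (finishes hour 7); floral arrangement (finishes hour 17). Taking the maximum gives a start of hour 17, and it finishes at 17 + 1 = hour 18.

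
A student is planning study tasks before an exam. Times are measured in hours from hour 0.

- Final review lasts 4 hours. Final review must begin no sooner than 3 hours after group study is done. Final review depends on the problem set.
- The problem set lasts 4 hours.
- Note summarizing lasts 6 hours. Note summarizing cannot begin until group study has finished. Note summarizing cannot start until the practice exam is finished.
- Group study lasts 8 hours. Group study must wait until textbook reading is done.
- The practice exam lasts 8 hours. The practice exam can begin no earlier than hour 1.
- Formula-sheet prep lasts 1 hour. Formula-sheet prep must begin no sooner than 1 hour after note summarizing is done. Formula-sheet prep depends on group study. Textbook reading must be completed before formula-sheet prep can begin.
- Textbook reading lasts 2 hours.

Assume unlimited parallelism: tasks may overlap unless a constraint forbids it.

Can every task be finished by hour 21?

Yes

The practice exam waits on its own release at hour 1, so it starts at hour 1 and finishes at 1 + 8 = hour 9.
Nothing blocks the problem set, so it runs from hour 0 to hour 4.
Textbook reading has no prerequisites, so it starts at hour 0 and finishes at hour 2.
Group study waits on textbook reading (finishes hour 2), so it starts at hour 2 and finishes at 2 + 8 = hour 10.
Final review has to wait for group study (finishes hour 10, plus 3-hour gap → hour 13); the problem set (finishes hour 4). The latest of these is hour 13, so final review runs hour 13 to 13 + 4 = hour 17.
Note summarizing has to wait for group study (finishes hour 10); the practice exam (finishes hour 9). The latest of these is hour 10, so note summarizing runs hour 10 to 10 + 6 = hour 16.
Formula-sheet prep cannot start until note summarizing (finishes hour 16, plus 1-hour gap → hour 17); group study (finishes hour 10); textbook reading (finishes hour 2). The controlling bound is hour 17, so formula-sheet prep finishes at 17 + 1 = hour 18.
Every task is finished by hour 18, which is no later than the deadline of 21, so the schedule is feasible.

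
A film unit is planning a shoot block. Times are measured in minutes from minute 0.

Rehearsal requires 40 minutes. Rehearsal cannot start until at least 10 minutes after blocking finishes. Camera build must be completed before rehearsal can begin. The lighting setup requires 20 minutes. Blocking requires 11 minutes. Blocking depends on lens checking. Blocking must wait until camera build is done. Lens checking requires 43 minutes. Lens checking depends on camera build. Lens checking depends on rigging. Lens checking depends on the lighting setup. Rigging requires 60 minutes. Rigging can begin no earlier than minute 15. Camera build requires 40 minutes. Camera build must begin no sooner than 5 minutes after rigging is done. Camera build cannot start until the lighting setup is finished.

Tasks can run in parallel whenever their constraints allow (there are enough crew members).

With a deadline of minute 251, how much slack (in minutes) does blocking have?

27

The lighting setup can start immediately at minute 0; it finishes at minute 20.
After its own release at minute 15, rigging can start at minute 15 and finishes at minute 75.
Camera build needs all of rigging (finishes minute 75, plus 5-minute gap → minute 80); the lighting setup (finishes minute 20). That puts its earliest start at minute 80; it finishes at 80 + 40 = minute 120.
Lens checking cannot start until camera build (finishes minute 120); rigging (finishes minute 75); the lighting setup (finishes minute 20). The controlling bound is minute 120, so lens checking finishes at 120 + 43 = minute 163.
For blocking: lens checking (finishes minute 163); camera build (finishes minute 120). Taking the maximum gives a start of minute 163, and it finishes at 163 + 11 = minute 174.

Working backward from the deadline:
To finish by minute 251, rehearsal (duration 40) must start no later than minute 211.
Since rehearsal (must start by minute 211, minus 10-minute gap → minute 201) depends on it, blocking must finish by minute 201. Backing off its 11-minute duration gives a latest start of minute 190.
So blocking can start as early as minute 163 and as late as minute 190, giving 190 − 163 = 27 minutes of slack.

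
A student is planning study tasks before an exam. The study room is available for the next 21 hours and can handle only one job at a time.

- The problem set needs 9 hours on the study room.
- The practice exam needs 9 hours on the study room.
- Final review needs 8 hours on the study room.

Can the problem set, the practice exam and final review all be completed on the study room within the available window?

No

Running back to back, the jobs need 9 + 9 + 8 = 26 hours on the study room.
Since 26 > 21, they cannot all fit.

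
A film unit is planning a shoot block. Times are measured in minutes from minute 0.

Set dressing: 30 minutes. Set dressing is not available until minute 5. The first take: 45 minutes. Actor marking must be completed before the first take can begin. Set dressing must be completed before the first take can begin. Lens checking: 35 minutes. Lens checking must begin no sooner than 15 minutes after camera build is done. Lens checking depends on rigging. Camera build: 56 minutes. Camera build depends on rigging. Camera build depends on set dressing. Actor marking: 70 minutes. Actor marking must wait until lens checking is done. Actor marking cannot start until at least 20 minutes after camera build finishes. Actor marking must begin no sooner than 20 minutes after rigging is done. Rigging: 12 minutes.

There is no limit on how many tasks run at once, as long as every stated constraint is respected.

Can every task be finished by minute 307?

After its own release at minute 5, set dressing can start at minute 5 and finishes at minute 35.
Rigging can start immediately at minute 0; it finishes at minute 12.
Camera build has to wait for rigging (finishes minute 12); set dressing (finishes minute 35). The latest of these is minute 35, so camera build runs minute 35 to 35 + 56 = minute 91.
For lens checking: camera build (finishes minute 91, plus 15-minute gap → minute 106); rigging (finishes minute 12). Taking the maximum gives a start of minute 106, and it finishes at 106 + 35 = minute 141.
Actor marking has to wait for lens checking (finishes minute 141); camera build (finishes minute 91, plus 20-minute gap → minute 111); rigging (finishes minute 12, plus 20-minute gap → minute 32). The latest of these is minute 141, so actor marking runs minute 141 to 141 + 70 = minute 211.
The first take needs all of actor marking (finishes minute 211); set dressing (finishes minute 35). That puts its earliest start at minute 211; it finishes at 211 + 45 = minute 256.
Every task is finished by minute 256, which is no later than the deadline of 307, so the schedule is feasible.

Yes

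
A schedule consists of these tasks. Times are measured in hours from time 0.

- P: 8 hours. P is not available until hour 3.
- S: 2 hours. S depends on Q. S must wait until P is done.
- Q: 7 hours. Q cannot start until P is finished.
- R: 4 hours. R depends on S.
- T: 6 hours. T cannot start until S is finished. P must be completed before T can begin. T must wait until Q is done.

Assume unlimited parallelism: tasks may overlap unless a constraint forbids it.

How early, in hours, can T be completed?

P waits on its own release at hour 3, so it starts at hour 3 and finishes at 3 + 8 = hour 11.
After P (finishes hour 11), Q can start at hour 11 and finishes at hour 18.
S has to wait for Q (finishes hour 18); P (finishes hour 11). The latest of these is hour 18, so S runs hour 18 to 18 + 2 = hour 20.
T cannot start until S (finishes hour 20); P (finishes hour 11); Q (finishes hour 18). The controlling bound is hour 20, so T finishes at 20 + 6 = hour 26.

26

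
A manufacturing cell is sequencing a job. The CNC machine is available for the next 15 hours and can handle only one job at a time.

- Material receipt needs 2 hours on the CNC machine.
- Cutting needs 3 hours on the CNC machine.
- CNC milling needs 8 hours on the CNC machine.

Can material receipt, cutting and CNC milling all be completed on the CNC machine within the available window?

Running back to back, the jobs need 2 + 3 + 8 = 13 hours on the CNC machine.
Since 13 ≤ 15, they fit within the window.

Yes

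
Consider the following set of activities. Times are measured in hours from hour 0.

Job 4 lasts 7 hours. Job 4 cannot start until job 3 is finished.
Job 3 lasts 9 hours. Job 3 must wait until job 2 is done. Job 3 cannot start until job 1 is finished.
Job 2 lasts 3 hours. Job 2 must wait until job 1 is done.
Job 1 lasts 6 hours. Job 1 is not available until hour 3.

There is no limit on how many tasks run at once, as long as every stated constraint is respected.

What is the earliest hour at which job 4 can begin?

21

After its own release at hour 3, job 1 can start at hour 3 and finishes at hour 9.
Job 2 cannot begin until job 1 (finishes hour 9). It runs from hour 9 to 9 + 3 = hour 12.
For job 3: job 2 (finishes hour 12); job 1 (finishes hour 9). Taking the maximum gives a start of hour 12, and it finishes at 12 + 9 = hour 21.
Job 4 waits on job 3 (finishes hour 21), so the earliest it can start is hour 21.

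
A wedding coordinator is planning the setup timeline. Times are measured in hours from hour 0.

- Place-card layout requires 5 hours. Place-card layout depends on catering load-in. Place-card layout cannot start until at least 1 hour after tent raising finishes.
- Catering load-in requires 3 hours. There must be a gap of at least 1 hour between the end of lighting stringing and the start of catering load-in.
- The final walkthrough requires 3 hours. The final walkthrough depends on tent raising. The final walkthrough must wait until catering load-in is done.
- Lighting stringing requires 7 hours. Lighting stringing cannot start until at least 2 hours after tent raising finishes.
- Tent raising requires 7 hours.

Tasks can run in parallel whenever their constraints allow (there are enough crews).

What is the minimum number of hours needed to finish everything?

Tent raising can start immediately at hour 0; it finishes at hour 7.
After tent raising (finishes hour 7, plus 2-hour gap → hour 9), lighting stringing can start at hour 9 and finishes at hour 16.
Catering load-in cannot begin until lighting stringing (finishes hour 16, plus 1-hour gap → hour 17). It runs from hour 17 to 17 + 3 = hour 20.
For the final walkthrough: tent raising (finishes hour 7); catering load-in (finishes hour 20). Taking the maximum gives a start of hour 20, and it finishes at 20 + 3 = hour 23.
For place-card layout: catering load-in (finishes hour 20); tent raising (finishes hour 7, plus 1-hour gap → hour 8). Taking the maximum gives a start of hour 20, and it finishes at 20 + 5 = hour 25.
All tasks are finished once the last one completes. Finish times: Tent raising at 7, Lighting stringing at 16, Catering load-in at 20, Place-card layout at 25, The final walkthrough at 23. The latest is hour 25.

25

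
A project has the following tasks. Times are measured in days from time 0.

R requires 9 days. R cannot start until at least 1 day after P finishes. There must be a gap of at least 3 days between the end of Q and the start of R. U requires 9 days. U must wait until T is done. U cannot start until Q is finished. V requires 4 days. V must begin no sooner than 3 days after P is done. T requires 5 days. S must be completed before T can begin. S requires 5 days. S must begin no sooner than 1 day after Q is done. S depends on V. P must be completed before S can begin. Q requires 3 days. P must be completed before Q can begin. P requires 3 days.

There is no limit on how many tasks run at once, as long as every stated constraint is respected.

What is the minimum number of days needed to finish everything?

29

Nothing blocks P, so it runs from day 0 to day 3.
After P (finishes day 3, plus 3-day gap → day 6), V can start at day 6 and finishes at day 10.
Q waits on P (finishes day 3), so it starts at day 3 and finishes at 3 + 3 = day 6.
S cannot start until Q (finishes day 6, plus 1-day gap → day 7); V (finishes day 10); P (finishes day 3). The controlling bound is day 10, so S finishes at 10 + 5 = day 15.
T cannot begin until S (finishes day 15). It runs from day 15 to 15 + 5 = day 20.
U has to wait for T (finishes day 20); Q (finishes day 6). The latest of these is day 20, so U runs day 20 to 20 + 9 = day 29.
R needs all of P (finishes day 3, plus 1-day gap → day 4); Q (finishes day 6, plus 3-day gap → day 9). That puts its earliest start at day 9; it finishes at 9 + 9 = day 18.
All tasks are finished once the last one completes. Finish times: P at 3, Q at 6, R at 18, S at 15, T at 20, U at 29, V at 10. The latest is day 29.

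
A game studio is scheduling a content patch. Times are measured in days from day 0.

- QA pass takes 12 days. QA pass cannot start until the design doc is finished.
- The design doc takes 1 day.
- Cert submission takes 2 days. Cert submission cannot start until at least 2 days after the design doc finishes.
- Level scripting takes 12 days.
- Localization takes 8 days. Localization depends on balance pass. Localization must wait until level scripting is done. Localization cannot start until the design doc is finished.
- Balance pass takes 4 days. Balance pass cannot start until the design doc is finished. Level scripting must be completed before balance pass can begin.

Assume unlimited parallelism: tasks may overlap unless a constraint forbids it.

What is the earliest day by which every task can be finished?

Nothing blocks level scripting, so it runs from day 0 to day 12.
Nothing blocks the design doc, so it runs from day 0 to day 1.
After the design doc (finishes day 1, plus 2-day gap → day 3), cert submission can start at day 3 and finishes at day 5.
QA pass waits on the design doc (finishes day 1), so it starts at day 1 and finishes at 1 + 12 = day 13.
Balance pass cannot start until the design doc (finishes day 1); level scripting (finishes day 12). The controlling bound is day 12, so balance pass finishes at 12 + 4 = day 16.
Localization cannot start until balance pass (finishes day 16); level scripting (finishes day 12); the design doc (finishes day 1). The controlling bound is day 16, so localization finishes at 16 + 8 = day 24.
All tasks are finished once the last one completes. Finish times: The design doc at 1, Level scripting at 12, Balance pass at 16, Localization at 24, QA pass at 13, Cert submission at 5. The latest is day 24.

24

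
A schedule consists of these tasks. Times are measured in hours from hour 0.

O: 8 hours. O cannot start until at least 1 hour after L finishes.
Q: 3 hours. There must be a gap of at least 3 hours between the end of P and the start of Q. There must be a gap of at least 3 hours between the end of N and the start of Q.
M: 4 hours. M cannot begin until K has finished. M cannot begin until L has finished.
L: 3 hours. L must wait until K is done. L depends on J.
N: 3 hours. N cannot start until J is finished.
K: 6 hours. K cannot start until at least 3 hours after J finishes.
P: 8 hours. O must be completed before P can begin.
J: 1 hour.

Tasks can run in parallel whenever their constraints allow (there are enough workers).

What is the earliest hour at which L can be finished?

13

Nothing blocks J, so it runs from hour 0 to hour 1.
After J (finishes hour 1, plus 3-hour gap → hour 4), K can start at hour 4 and finishes at hour 10.
L needs all of K (finishes hour 10); J (finishes hour 1). That puts its earliest start at hour 10; it finishes at 10 + 3 = hour 13.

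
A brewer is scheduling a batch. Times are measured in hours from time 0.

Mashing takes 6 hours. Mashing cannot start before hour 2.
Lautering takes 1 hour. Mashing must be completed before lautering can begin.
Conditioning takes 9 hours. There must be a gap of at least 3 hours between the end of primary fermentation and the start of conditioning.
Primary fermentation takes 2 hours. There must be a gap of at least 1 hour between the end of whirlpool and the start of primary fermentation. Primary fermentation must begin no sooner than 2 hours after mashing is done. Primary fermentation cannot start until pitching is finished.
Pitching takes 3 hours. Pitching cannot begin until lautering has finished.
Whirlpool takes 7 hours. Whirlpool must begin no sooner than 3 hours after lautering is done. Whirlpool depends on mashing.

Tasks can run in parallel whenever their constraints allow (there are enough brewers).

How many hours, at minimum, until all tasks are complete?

Mashing waits on its own release at hour 2, so it starts at hour 2 and finishes at 2 + 6 = hour 8.
After mashing (finishes hour 8), lautering can start at hour 8 and finishes at hour 9.
After lautering (finishes hour 9), pitching can start at hour 9 and finishes at hour 12.
Whirlpool cannot start until lautering (finishes hour 9, plus 3-hour gap → hour 12); mashing (finishes hour 8). The controlling bound is hour 12, so whirlpool finishes at 12 + 7 = hour 19.
Primary fermentation has to wait for whirlpool (finishes hour 19, plus 1-hour gap → hour 20); mashing (finishes hour 8, plus 2-hour gap → hour 10); pitching (finishes hour 12). The latest of these is hour 20, so primary fermentation runs hour 20 to 20 + 2 = hour 22.
After primary fermentation (finishes hour 22, plus 3-hour gap → hour 25), conditioning can start at hour 25 and finishes at hour 34.
All tasks are finished once the last one completes. Finish times: Mashing at 8, Lautering at 9, Whirlpool at 19, Pitching at 12, Primary fermentation at 22, Conditioning at 34. The latest is hour 34.

34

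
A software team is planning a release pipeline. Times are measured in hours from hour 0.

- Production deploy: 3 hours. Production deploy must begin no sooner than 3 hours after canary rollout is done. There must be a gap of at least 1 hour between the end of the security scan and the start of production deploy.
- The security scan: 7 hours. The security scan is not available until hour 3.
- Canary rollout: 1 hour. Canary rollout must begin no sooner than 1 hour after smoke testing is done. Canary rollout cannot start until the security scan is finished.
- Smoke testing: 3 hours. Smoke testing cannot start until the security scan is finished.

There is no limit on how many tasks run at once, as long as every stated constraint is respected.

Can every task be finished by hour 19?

The security scan cannot begin until its own release at hour 3. It runs from hour 3 to 3 + 7 = hour 10.
Smoke testing cannot begin until the security scan (finishes hour 10). It runs from hour 10 to 10 + 3 = hour 13.
Canary rollout cannot start until smoke testing (finishes hour 13, plus 1-hour gap → hour 14); the security scan (finishes hour 10). The controlling bound is hour 14, so canary rollout finishes at 14 + 1 = hour 15.
Production deploy cannot start until canary rollout (finishes hour 15, plus 3-hour gap → hour 18); the security scan (finishes hour 10, plus 1-hour gap → hour 11). The controlling bound is hour 18, so production deploy finishes at 18 + 3 = hour 21.
The earliest everything can be done is hour 21, which is after the deadline of 19, so it is not possible.

No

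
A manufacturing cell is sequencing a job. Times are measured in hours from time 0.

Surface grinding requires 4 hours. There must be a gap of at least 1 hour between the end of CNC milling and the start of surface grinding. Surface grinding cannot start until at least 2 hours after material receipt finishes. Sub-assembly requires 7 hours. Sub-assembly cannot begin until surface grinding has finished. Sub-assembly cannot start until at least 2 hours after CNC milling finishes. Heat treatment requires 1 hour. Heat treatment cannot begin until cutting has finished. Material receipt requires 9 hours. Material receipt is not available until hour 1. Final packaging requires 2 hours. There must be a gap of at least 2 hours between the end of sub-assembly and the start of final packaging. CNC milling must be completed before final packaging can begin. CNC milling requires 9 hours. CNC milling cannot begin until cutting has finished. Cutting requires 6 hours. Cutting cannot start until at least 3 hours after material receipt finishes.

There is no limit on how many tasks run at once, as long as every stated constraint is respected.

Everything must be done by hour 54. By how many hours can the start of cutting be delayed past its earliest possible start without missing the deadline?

10

Material receipt cannot begin until its own release at hour 1. It runs from hour 1 to 1 + 9 = hour 10.
Cutting cannot begin until material receipt (finishes hour 10, plus 3-hour gap → hour 13). It runs from hour 13 to 13 + 6 = hour 19.

Working backward from the deadline:
To finish by hour 54, final packaging (duration 2) must start no later than hour 52.
Sub-assembly has to be done before final packaging (must start by hour 52, minus 2-hour gap → hour 50). That means finishing by hour 50, i.e. starting by 50 − 7 = hour 43.
Surface grinding must finish before sub-assembly (must start by hour 43). With a 4-hour duration, surface grinding must start by 43 − 4 = hour 39.
CNC milling feeds surface grinding (must start by hour 39, minus 1-hour gap → hour 38); sub-assembly (must start by hour 43, minus 2-hour gap → hour 41); final packaging (must start by hour 52). Taking the minimum, CNC milling must finish by hour 38 and start by 38 − 9 = hour 29.
To finish by hour 54, heat treatment (duration 1) must start no later than hour 53.
For cutting: CNC milling (must start by hour 29); heat treatment (must start by hour 53). The most restrictive is hour 29; with a 6-hour duration, cutting must start by hour 23.
So cutting can start as early as hour 13 and as late as hour 23, giving 23 − 13 = 10 hours of slack.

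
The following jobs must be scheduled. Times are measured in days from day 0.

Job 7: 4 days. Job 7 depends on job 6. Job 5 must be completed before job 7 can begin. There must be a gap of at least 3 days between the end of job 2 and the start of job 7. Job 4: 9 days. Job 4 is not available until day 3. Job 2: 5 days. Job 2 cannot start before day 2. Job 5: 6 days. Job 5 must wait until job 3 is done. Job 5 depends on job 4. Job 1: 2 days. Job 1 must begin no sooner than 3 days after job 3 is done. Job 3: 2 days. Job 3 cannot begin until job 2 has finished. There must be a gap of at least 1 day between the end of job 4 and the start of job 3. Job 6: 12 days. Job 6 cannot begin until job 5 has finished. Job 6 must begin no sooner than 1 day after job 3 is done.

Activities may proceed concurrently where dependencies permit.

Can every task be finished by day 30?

After its own release at day 3, job 4 can start at day 3 and finishes at day 12.
After its own release at day 2, job 2 can start at day 2 and finishes at day 7.
Job 3 needs all of job 2 (finishes day 7); job 4 (finishes day 12, plus 1-day gap → day 13). That puts its earliest start at day 13; it finishes at 13 + 2 = day 15.
For job 5: job 3 (finishes day 15); job 4 (finishes day 12). Taking the maximum gives a start of day 15, and it finishes at 15 + 6 = day 21.
For job 6: job 5 (finishes day 21); job 3 (finishes day 15, plus 1-day gap → day 16). Taking the maximum gives a start of day 21, and it finishes at 21 + 12 = day 33.
Job 7 has to wait for job 6 (finishes day 33); job 5 (finishes day 21); job 2 (finishes day 7, plus 3-day gap → day 10). The latest of these is day 33, so job 7 runs day 33 to 33 + 4 = day 37.
Job 1 cannot begin until job 3 (finishes day 15, plus 3-day gap → day 18). It runs from day 18 to 18 + 2 = day 20.
The earliest everything can be done is day 37, which is after the deadline of 30, so it is not possible.

No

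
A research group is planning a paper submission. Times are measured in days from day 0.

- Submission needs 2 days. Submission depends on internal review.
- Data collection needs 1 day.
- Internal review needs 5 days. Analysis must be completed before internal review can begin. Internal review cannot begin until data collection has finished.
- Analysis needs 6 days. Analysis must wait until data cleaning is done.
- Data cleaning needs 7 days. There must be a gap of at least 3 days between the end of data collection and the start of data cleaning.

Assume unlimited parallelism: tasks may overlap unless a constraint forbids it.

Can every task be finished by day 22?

Nothing blocks data collection, so it runs from day 0 to day 1.
Data cleaning waits on data collection (finishes day 1, plus 3-day gap → day 4), so it starts at day 4 and finishes at 4 + 7 = day 11.
Analysis cannot begin until data cleaning (finishes day 11). It runs from day 11 to 11 + 6 = day 17.
Internal review needs all of analysis (finishes day 17); data collection (finishes day 1). That puts its earliest start at day 17; it finishes at 17 + 5 = day 22.
After internal review (finishes day 22), submission can start at day 22 and finishes at day 24.
The earliest everything can be done is day 24, which is after the deadline of 22, so it is not possible.

No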